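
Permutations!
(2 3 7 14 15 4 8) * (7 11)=(2 3 11 7 14 15 4 8)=[0, 1, 3, 11, 8, 5, 6, 14, 2, 9, 10, 7, 12, 13, 15, 4]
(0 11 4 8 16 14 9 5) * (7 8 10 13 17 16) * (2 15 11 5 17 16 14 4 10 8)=(0 5)(2 15 11 10 13 16 4 8 7)(9 17 14)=[5, 1, 15, 3, 8, 0, 6, 2, 7, 17, 13, 10, 12, 16, 9, 11, 4, 14]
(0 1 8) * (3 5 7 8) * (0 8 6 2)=(8)(0 1 3 5 7 6 2)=[1, 3, 0, 5, 4, 7, 2, 6, 8]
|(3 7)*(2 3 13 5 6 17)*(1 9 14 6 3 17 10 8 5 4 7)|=|(1 9 14 6 10 8 5 3)(2 17)(4 7 13)|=24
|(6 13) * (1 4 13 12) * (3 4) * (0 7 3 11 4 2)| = |(0 7 3 2)(1 11 4 13 6 12)| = 12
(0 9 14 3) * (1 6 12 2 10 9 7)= [7, 6, 10, 0, 4, 5, 12, 1, 8, 14, 9, 11, 2, 13, 3]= (0 7 1 6 12 2 10 9 14 3)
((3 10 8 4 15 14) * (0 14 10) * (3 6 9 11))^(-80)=(15)(0 11 6)(3 9 14)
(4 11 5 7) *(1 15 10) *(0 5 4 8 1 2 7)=(0 5)(1 15 10 2 7 8)(4 11)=[5, 15, 7, 3, 11, 0, 6, 8, 1, 9, 2, 4, 12, 13, 14, 10]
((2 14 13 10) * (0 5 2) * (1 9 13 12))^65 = ((0 5 2 14 12 1 9 13 10))^65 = (0 2 12 9 10 5 14 1 13)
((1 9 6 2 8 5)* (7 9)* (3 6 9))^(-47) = ((9)(1 7 3 6 2 8 5))^(-47) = (9)(1 3 2 5 7 6 8)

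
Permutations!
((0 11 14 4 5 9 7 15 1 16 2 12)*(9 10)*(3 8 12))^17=((0 11 14 4 5 10 9 7 15 1 16 2 3 8 12))^17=(0 14 5 9 15 16 3 12 11 4 10 7 1 2 8)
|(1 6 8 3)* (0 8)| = 5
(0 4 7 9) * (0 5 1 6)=(0 4 7 9 5 1 6)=[4, 6, 2, 3, 7, 1, 0, 9, 8, 5]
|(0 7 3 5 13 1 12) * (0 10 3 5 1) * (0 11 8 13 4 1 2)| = 9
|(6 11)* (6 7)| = 3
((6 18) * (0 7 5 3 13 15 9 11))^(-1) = (0 11 9 15 13 3 5 7)(6 18)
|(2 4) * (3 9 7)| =|(2 4)(3 9 7)| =6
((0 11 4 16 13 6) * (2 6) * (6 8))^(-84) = (0 13)(2 11)(4 8)(6 16)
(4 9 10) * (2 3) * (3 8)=[0, 1, 8, 2, 9, 5, 6, 7, 3, 10, 4]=(2 8 3)(4 9 10)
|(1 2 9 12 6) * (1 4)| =|(1 2 9 12 6 4)| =6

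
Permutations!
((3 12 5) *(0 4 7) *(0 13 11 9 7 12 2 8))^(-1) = ((0 4 12 5 3 2 8)(7 13 11 9))^(-1) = (0 8 2 3 5 12 4)(7 9 11 13)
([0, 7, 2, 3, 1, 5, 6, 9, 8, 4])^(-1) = (1 4 9 7)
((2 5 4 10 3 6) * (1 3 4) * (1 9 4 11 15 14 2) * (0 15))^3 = ((0 15 14 2 5 9 4 10 11)(1 3 6))^3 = (0 2 4)(5 10 15)(9 11 14)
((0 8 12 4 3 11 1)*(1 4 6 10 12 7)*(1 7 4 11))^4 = ((0 8 4 3 1)(6 10 12))^4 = (0 1 3 4 8)(6 10 12)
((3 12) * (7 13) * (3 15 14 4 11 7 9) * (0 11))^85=((0 11 7 13 9 3 12 15 14 4))^85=(0 3)(4 9)(7 15)(11 12)(13 14)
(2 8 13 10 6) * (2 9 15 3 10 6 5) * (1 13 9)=(1 13 6)(2 8 9 15 3 10 5)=[0, 13, 8, 10, 4, 2, 1, 7, 9, 15, 5, 11, 12, 6, 14, 3]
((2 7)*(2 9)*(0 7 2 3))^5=((0 7 9 3))^5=(0 7 9 3)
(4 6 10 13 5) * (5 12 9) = (4 6 10 13 12 9 5) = [0, 1, 2, 3, 6, 4, 10, 7, 8, 5, 13, 11, 9, 12]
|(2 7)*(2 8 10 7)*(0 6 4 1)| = 12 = |(0 6 4 1)(7 8 10)|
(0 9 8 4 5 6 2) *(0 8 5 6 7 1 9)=(1 9 5 7)(2 8 4 6)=[0, 9, 8, 3, 6, 7, 2, 1, 4, 5]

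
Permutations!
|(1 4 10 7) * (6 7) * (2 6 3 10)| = |(1 4 2 6 7)(3 10)| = 10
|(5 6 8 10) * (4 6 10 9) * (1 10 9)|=7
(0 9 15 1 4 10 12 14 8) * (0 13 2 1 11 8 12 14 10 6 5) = (0 9 15 11 8 13 2 1 4 6 5)(10 14 12) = [9, 4, 1, 3, 6, 0, 5, 7, 13, 15, 14, 8, 10, 2, 12, 11]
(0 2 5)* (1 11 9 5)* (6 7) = [2, 11, 1, 3, 4, 0, 7, 6, 8, 5, 10, 9] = (0 2 1 11 9 5)(6 7)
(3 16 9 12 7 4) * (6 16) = [0, 1, 2, 6, 3, 5, 16, 4, 8, 12, 10, 11, 7, 13, 14, 15, 9] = (3 6 16 9 12 7 4)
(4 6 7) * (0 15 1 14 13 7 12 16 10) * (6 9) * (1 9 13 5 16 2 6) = (0 15 9 1 14 5 16 10)(2 6 12)(4 13 7) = [15, 14, 6, 3, 13, 16, 12, 4, 8, 1, 0, 11, 2, 7, 5, 9, 10]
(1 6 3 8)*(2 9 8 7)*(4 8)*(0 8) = [8, 6, 9, 7, 0, 5, 3, 2, 1, 4] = (0 8 1 6 3 7 2 9 4)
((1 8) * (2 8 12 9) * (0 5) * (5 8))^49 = ((0 8 1 12 9 2 5))^49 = (12)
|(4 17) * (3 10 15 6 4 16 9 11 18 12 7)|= 12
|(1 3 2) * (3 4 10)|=|(1 4 10 3 2)|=5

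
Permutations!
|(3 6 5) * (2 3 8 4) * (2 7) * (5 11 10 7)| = 6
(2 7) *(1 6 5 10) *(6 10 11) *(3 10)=(1 3 10)(2 7)(5 11 6)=[0, 3, 7, 10, 4, 11, 5, 2, 8, 9, 1, 6]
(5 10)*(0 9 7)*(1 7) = [9, 7, 2, 3, 4, 10, 6, 0, 8, 1, 5] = (0 9 1 7)(5 10)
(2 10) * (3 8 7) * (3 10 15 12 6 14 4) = [0, 1, 15, 8, 3, 5, 14, 10, 7, 9, 2, 11, 6, 13, 4, 12] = (2 15 12 6 14 4 3 8 7 10)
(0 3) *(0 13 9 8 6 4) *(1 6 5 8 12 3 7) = [7, 6, 2, 13, 0, 8, 4, 1, 5, 12, 10, 11, 3, 9] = (0 7 1 6 4)(3 13 9 12)(5 8)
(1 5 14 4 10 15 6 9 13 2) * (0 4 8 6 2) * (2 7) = (0 4 10 15 7 2 1 5 14 8 6 9 13) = [4, 5, 1, 3, 10, 14, 9, 2, 6, 13, 15, 11, 12, 0, 8, 7]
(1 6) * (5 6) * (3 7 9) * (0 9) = (0 9 3 7)(1 5 6) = [9, 5, 2, 7, 4, 6, 1, 0, 8, 3]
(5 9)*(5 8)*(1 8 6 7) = (1 8 5 9 6 7) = [0, 8, 2, 3, 4, 9, 7, 1, 5, 6]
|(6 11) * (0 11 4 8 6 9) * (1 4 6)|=3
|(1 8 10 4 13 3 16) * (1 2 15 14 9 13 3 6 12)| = 13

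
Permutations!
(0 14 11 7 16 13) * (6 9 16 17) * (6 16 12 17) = [14, 1, 2, 3, 4, 5, 9, 6, 8, 12, 10, 7, 17, 0, 11, 15, 13, 16] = (0 14 11 7 6 9 12 17 16 13)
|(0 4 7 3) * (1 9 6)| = |(0 4 7 3)(1 9 6)| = 12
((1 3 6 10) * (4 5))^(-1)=(1 10 6 3)(4 5)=((1 3 6 10)(4 5))^(-1)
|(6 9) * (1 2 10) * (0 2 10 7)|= 6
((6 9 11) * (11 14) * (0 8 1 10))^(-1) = (0 10 1 8)(6 11 14 9)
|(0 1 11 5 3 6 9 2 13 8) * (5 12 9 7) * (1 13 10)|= 12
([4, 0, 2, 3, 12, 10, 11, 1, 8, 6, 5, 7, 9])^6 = [7, 11, 2, 3, 1, 5, 12, 6, 8, 4, 10, 9, 0]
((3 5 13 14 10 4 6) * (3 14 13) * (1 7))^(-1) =((1 7)(3 5)(4 6 14 10))^(-1) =(1 7)(3 5)(4 10 14 6)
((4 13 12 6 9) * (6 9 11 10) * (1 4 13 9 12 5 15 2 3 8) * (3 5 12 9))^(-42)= (15)(1 3)(4 8)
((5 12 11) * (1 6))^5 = ((1 6)(5 12 11))^5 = (1 6)(5 11 12)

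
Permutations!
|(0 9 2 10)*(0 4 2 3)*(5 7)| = 6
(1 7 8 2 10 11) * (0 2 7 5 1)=[2, 5, 10, 3, 4, 1, 6, 8, 7, 9, 11, 0]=(0 2 10 11)(1 5)(7 8)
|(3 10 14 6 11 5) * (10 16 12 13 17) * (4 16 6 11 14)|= |(3 6 14 11 5)(4 16 12 13 17 10)|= 30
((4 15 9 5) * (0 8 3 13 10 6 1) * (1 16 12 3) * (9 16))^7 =(0 8 1)(3 15 9 13 16 5 10 12 4 6)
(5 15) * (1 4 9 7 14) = (1 4 9 7 14)(5 15) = [0, 4, 2, 3, 9, 15, 6, 14, 8, 7, 10, 11, 12, 13, 1, 5]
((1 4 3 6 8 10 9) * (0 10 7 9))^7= (0 10)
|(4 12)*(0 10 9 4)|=5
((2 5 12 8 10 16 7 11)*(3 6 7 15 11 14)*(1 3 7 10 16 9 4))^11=((1 3 6 10 9 4)(2 5 12 8 16 15 11)(7 14))^11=(1 4 9 10 6 3)(2 16 5 15 12 11 8)(7 14)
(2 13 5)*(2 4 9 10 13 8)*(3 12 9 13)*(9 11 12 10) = (2 8)(3 10)(4 13 5)(11 12) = [0, 1, 8, 10, 13, 4, 6, 7, 2, 9, 3, 12, 11, 5]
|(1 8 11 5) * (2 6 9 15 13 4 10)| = 28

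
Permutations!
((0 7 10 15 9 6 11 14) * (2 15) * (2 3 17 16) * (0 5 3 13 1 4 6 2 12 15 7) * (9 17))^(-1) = (1 13 10 7 2 9 3 5 14 11 6 4)(12 16 17 15)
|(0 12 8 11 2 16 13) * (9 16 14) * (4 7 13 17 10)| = |(0 12 8 11 2 14 9 16 17 10 4 7 13)| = 13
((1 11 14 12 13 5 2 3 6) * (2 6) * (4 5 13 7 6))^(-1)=(1 6 7 12 14 11)(2 3)(4 5)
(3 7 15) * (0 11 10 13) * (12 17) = (0 11 10 13)(3 7 15)(12 17) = [11, 1, 2, 7, 4, 5, 6, 15, 8, 9, 13, 10, 17, 0, 14, 3, 16, 12]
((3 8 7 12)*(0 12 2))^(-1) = (0 2 7 8 3 12)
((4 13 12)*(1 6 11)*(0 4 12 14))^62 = (0 13)(1 11 6)(4 14)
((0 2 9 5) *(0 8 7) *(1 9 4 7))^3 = (0 7 4 2)(1 8 5 9)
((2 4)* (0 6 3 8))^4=(8)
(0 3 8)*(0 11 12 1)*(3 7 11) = (0 7 11 12 1)(3 8) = [7, 0, 2, 8, 4, 5, 6, 11, 3, 9, 10, 12, 1]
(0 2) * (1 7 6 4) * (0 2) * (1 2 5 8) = (1 7 6 4 2 5 8) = [0, 7, 5, 3, 2, 8, 4, 6, 1]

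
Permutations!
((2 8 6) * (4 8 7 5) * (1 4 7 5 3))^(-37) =(1 6 7 4 2 3 8 5)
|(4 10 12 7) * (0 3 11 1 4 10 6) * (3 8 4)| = 12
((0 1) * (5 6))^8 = ((0 1)(5 6))^8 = (6)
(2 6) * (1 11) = (1 11)(2 6) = [0, 11, 6, 3, 4, 5, 2, 7, 8, 9, 10, 1]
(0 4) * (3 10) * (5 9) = (0 4)(3 10)(5 9) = [4, 1, 2, 10, 0, 9, 6, 7, 8, 5, 3]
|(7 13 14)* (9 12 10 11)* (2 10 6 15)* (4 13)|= 28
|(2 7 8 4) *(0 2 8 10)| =|(0 2 7 10)(4 8)| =4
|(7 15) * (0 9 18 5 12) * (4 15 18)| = |(0 9 4 15 7 18 5 12)| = 8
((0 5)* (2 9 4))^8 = (2 4 9)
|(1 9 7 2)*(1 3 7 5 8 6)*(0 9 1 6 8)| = 3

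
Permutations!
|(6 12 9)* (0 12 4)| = |(0 12 9 6 4)| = 5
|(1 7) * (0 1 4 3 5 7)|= |(0 1)(3 5 7 4)|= 4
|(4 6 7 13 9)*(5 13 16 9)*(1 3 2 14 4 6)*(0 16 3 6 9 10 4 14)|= 18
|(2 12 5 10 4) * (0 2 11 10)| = 12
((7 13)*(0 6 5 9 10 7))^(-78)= (0 13 7 10 9 5 6)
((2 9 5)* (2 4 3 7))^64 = (2 3 5)(4 9 7)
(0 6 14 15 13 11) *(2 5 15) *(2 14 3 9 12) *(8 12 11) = (0 6 3 9 11)(2 5 15 13 8 12) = [6, 1, 5, 9, 4, 15, 3, 7, 12, 11, 10, 0, 2, 8, 14, 13]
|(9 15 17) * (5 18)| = |(5 18)(9 15 17)| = 6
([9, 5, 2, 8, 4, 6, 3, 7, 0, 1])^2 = (0 1 6 8 9 5 3)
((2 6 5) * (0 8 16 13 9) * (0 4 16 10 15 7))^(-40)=(16)(2 5 6)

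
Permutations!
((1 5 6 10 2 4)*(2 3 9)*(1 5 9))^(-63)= (1 9 2 4 5 6 10 3)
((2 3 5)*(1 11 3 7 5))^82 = ((1 11 3)(2 7 5))^82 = (1 11 3)(2 7 5)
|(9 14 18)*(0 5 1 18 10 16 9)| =4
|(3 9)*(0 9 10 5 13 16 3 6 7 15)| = |(0 9 6 7 15)(3 10 5 13 16)| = 5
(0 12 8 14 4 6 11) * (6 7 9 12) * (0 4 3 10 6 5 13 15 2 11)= (0 5 13 15 2 11 4 7 9 12 8 14 3 10 6)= [5, 1, 11, 10, 7, 13, 0, 9, 14, 12, 6, 4, 8, 15, 3, 2]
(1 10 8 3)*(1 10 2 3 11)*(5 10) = (1 2 3 5 10 8 11) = [0, 2, 3, 5, 4, 10, 6, 7, 11, 9, 8, 1]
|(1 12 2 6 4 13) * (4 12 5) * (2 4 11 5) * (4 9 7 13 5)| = |(1 2 6 12 9 7 13)(4 5 11)| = 21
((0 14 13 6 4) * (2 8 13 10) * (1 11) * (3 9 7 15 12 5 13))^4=(0 8 15 6 10 9 5)(2 7 13 14 3 12 4)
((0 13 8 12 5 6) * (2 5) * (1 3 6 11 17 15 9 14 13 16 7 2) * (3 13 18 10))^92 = (0 9 7 18 5 3 17)(2 10 11 6 15 16 14)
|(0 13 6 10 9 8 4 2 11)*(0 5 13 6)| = 10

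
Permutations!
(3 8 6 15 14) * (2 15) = (2 15 14 3 8 6) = [0, 1, 15, 8, 4, 5, 2, 7, 6, 9, 10, 11, 12, 13, 3, 14]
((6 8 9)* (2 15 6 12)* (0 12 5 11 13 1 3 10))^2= ((0 12 2 15 6 8 9 5 11 13 1 3 10))^2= (0 2 6 9 11 1 10 12 15 8 5 13 3)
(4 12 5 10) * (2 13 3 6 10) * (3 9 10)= [0, 1, 13, 6, 12, 2, 3, 7, 8, 10, 4, 11, 5, 9]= (2 13 9 10 4 12 5)(3 6)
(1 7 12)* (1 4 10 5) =(1 7 12 4 10 5) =[0, 7, 2, 3, 10, 1, 6, 12, 8, 9, 5, 11, 4]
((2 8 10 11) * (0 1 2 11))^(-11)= (11)(0 10 8 2 1)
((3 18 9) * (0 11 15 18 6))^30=((0 11 15 18 9 3 6))^30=(0 15 9 6 11 18 3)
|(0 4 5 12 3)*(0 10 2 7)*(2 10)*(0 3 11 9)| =|(0 4 5 12 11 9)(2 7 3)| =6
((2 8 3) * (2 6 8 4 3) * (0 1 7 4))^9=(0 1 7 4 3 6 8 2)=((0 1 7 4 3 6 8 2))^9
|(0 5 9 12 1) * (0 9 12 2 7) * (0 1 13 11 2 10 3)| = 11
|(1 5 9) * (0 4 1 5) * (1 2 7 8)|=6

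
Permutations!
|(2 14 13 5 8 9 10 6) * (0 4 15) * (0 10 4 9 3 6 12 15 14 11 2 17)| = |(0 9 4 14 13 5 8 3 6 17)(2 11)(10 12 15)| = 30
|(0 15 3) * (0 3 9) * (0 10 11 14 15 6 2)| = 15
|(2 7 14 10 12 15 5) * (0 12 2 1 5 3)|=4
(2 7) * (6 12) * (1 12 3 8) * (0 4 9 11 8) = [4, 12, 7, 0, 9, 5, 3, 2, 1, 11, 10, 8, 6] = (0 4 9 11 8 1 12 6 3)(2 7)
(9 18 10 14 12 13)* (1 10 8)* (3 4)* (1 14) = (1 10)(3 4)(8 14 12 13 9 18) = [0, 10, 2, 4, 3, 5, 6, 7, 14, 18, 1, 11, 13, 9, 12, 15, 16, 17, 8]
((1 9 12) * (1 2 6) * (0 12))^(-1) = ((0 12 2 6 1 9))^(-1) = (0 9 1 6 2 12)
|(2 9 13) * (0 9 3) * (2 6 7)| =|(0 9 13 6 7 2 3)| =7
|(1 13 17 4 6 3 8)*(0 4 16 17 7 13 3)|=6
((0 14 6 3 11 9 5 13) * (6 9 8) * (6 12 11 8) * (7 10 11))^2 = ((0 14 9 5 13)(3 8 12 7 10 11 6))^2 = (0 9 13 14 5)(3 12 10 6 8 7 11)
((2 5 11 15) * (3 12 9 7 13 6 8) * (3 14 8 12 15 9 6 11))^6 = (2 3)(5 15)(7 11)(9 13)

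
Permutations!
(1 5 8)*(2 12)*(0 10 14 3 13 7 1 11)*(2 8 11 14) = (0 10 2 12 8 14 3 13 7 1 5 11) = [10, 5, 12, 13, 4, 11, 6, 1, 14, 9, 2, 0, 8, 7, 3]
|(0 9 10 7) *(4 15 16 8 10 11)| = 9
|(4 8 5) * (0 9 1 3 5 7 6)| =9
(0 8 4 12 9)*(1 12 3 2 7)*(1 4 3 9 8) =(0 1 12 8 3 2 7 4 9) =[1, 12, 7, 2, 9, 5, 6, 4, 3, 0, 10, 11, 8]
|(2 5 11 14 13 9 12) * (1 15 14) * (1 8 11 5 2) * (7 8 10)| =|(1 15 14 13 9 12)(7 8 11 10)| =12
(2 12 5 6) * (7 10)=(2 12 5 6)(7 10)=[0, 1, 12, 3, 4, 6, 2, 10, 8, 9, 7, 11, 5]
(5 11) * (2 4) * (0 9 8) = [9, 1, 4, 3, 2, 11, 6, 7, 0, 8, 10, 5] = (0 9 8)(2 4)(5 11)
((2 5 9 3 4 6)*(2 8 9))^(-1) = (2 5)(3 9 8 6 4)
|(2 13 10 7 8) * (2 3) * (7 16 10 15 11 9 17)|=18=|(2 13 15 11 9 17 7 8 3)(10 16)|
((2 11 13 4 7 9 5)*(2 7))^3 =(2 4 13 11)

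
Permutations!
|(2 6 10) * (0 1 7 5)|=12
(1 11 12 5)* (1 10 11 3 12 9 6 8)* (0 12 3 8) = (0 12 5 10 11 9 6)(1 8) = [12, 8, 2, 3, 4, 10, 0, 7, 1, 6, 11, 9, 5]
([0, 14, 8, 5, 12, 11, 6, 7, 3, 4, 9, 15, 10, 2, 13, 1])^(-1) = [0, 15, 13, 8, 9, 3, 6, 7, 2, 10, 12, 5, 4, 14, 1, 11]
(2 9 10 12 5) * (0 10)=(0 10 12 5 2 9)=[10, 1, 9, 3, 4, 2, 6, 7, 8, 0, 12, 11, 5]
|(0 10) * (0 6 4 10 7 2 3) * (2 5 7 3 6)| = 4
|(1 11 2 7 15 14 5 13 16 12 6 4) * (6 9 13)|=|(1 11 2 7 15 14 5 6 4)(9 13 16 12)|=36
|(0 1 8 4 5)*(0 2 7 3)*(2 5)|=7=|(0 1 8 4 2 7 3)|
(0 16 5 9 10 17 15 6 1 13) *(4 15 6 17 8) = [16, 13, 2, 3, 15, 9, 1, 7, 4, 10, 8, 11, 12, 0, 14, 17, 5, 6] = (0 16 5 9 10 8 4 15 17 6 1 13)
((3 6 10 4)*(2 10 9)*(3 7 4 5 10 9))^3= (2 9)(3 6)(4 7)(5 10)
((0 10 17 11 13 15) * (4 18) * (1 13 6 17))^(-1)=((0 10 1 13 15)(4 18)(6 17 11))^(-1)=(0 15 13 1 10)(4 18)(6 11 17)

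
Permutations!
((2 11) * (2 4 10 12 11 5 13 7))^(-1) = (2 7 13 5)(4 11 12 10)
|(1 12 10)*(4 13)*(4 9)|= 3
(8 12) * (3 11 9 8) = (3 11 9 8 12) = [0, 1, 2, 11, 4, 5, 6, 7, 12, 8, 10, 9, 3]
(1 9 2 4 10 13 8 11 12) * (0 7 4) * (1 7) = (0 1 9 2)(4 10 13 8 11 12 7) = [1, 9, 0, 3, 10, 5, 6, 4, 11, 2, 13, 12, 7, 8]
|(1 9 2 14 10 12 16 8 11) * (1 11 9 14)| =8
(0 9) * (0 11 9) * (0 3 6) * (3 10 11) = [10, 1, 2, 6, 4, 5, 0, 7, 8, 3, 11, 9] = (0 10 11 9 3 6)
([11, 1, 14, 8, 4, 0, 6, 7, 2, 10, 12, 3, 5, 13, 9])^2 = (0 3 2 9 12)(5 11 8 14 10)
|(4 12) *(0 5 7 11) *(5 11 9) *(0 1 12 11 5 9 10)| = 4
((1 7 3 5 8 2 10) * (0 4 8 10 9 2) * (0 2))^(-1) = (0 9 2 8 4)(1 10 5 3 7)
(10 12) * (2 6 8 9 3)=(2 6 8 9 3)(10 12)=[0, 1, 6, 2, 4, 5, 8, 7, 9, 3, 12, 11, 10]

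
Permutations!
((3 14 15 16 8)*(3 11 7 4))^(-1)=((3 14 15 16 8 11 7 4))^(-1)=(3 4 7 11 8 16 15 14)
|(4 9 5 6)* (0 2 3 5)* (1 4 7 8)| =|(0 2 3 5 6 7 8 1 4 9)| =10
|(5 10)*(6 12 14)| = |(5 10)(6 12 14)| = 6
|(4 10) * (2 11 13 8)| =4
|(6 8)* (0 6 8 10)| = |(0 6 10)| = 3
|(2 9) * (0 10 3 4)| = |(0 10 3 4)(2 9)| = 4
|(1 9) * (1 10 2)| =4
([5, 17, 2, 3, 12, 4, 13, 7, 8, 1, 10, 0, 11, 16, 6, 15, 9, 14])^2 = [4, 14, 2, 3, 11, 12, 16, 7, 8, 17, 10, 5, 0, 9, 13, 15, 1, 6]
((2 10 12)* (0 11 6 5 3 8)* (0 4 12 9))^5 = ((0 11 6 5 3 8 4 12 2 10 9))^5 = (0 8 9 3 10 5 2 6 12 11 4)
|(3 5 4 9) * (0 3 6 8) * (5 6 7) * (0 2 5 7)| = 8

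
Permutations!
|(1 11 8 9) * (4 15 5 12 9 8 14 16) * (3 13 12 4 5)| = |(1 11 14 16 5 4 15 3 13 12 9)| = 11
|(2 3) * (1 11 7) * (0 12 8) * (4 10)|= |(0 12 8)(1 11 7)(2 3)(4 10)|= 6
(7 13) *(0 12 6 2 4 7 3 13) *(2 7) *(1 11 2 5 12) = (0 1 11 2 4 5 12 6 7)(3 13) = [1, 11, 4, 13, 5, 12, 7, 0, 8, 9, 10, 2, 6, 3]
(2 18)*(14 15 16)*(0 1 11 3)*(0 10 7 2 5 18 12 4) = (0 1 11 3 10 7 2 12 4)(5 18)(14 15 16) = [1, 11, 12, 10, 0, 18, 6, 2, 8, 9, 7, 3, 4, 13, 15, 16, 14, 17, 5]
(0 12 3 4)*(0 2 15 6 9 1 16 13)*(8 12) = [8, 16, 15, 4, 2, 5, 9, 7, 12, 1, 10, 11, 3, 0, 14, 6, 13] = (0 8 12 3 4 2 15 6 9 1 16 13)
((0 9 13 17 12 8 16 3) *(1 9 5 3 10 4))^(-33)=((0 5 3)(1 9 13 17 12 8 16 10 4))^(-33)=(1 17 16)(4 13 8)(9 12 10)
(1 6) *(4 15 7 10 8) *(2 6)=(1 2 6)(4 15 7 10 8)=[0, 2, 6, 3, 15, 5, 1, 10, 4, 9, 8, 11, 12, 13, 14, 7]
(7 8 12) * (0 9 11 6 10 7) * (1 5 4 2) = (0 9 11 6 10 7 8 12)(1 5 4 2) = [9, 5, 1, 3, 2, 4, 10, 8, 12, 11, 7, 6, 0]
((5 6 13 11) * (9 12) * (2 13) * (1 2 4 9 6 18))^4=(1 5 13)(2 18 11)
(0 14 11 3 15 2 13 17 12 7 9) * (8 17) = (0 14 11 3 15 2 13 8 17 12 7 9) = [14, 1, 13, 15, 4, 5, 6, 9, 17, 0, 10, 3, 7, 8, 11, 2, 16, 12]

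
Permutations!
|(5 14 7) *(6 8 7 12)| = 6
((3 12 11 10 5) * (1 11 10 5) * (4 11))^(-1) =((1 4 11 5 3 12 10))^(-1) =(1 10 12 3 5 11 4)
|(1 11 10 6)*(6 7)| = 5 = |(1 11 10 7 6)|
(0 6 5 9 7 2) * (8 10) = [6, 1, 0, 3, 4, 9, 5, 2, 10, 7, 8] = (0 6 5 9 7 2)(8 10)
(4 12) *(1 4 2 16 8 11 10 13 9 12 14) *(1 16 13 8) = (1 4 14 16)(2 13 9 12)(8 11 10) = [0, 4, 13, 3, 14, 5, 6, 7, 11, 12, 8, 10, 2, 9, 16, 15, 1]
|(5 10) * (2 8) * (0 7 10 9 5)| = 6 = |(0 7 10)(2 8)(5 9)|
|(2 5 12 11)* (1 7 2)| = 6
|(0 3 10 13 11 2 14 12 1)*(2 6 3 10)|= 10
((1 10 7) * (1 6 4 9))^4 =((1 10 7 6 4 9))^4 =(1 4 7)(6 10 9)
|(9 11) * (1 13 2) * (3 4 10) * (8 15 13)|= 30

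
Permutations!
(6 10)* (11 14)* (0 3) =(0 3)(6 10)(11 14) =[3, 1, 2, 0, 4, 5, 10, 7, 8, 9, 6, 14, 12, 13, 11]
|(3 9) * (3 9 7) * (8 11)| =2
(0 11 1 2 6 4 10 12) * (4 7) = (0 11 1 2 6 7 4 10 12) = [11, 2, 6, 3, 10, 5, 7, 4, 8, 9, 12, 1, 0]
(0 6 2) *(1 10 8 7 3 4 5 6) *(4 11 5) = (0 1 10 8 7 3 11 5 6 2) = [1, 10, 0, 11, 4, 6, 2, 3, 7, 9, 8, 5]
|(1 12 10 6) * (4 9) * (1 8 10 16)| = |(1 12 16)(4 9)(6 8 10)| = 6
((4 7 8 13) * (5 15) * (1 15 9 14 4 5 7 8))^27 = (15)(4 5)(8 9)(13 14)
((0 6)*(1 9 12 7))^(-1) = ((0 6)(1 9 12 7))^(-1) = (0 6)(1 7 12 9)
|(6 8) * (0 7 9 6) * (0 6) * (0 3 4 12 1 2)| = 8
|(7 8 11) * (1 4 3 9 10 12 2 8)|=10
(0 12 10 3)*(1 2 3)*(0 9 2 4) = [12, 4, 3, 9, 0, 5, 6, 7, 8, 2, 1, 11, 10] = (0 12 10 1 4)(2 3 9)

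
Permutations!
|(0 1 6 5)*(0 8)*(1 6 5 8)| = 6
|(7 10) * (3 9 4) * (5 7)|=|(3 9 4)(5 7 10)|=3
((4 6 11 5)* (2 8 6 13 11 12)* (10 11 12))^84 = (2 10 4)(5 12 6)(8 11 13)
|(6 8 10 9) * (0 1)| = |(0 1)(6 8 10 9)| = 4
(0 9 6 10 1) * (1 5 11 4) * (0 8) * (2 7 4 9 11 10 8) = (0 11 9 6 8)(1 2 7 4)(5 10) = [11, 2, 7, 3, 1, 10, 8, 4, 0, 6, 5, 9]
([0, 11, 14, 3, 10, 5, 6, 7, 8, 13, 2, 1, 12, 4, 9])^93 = [0, 11, 13, 3, 14, 5, 6, 7, 8, 10, 9, 1, 12, 2, 4]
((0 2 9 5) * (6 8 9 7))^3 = ((0 2 7 6 8 9 5))^3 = (0 6 5 7 9 2 8)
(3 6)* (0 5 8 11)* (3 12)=(0 5 8 11)(3 6 12)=[5, 1, 2, 6, 4, 8, 12, 7, 11, 9, 10, 0, 3]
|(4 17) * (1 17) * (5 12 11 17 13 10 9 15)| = 10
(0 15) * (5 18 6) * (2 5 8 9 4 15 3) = (0 3 2 5 18 6 8 9 4 15) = [3, 1, 5, 2, 15, 18, 8, 7, 9, 4, 10, 11, 12, 13, 14, 0, 16, 17, 6]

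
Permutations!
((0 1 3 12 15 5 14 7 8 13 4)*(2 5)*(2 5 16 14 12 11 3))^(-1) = (0 4 13 8 7 14 16 2 1)(3 11)(5 15 12)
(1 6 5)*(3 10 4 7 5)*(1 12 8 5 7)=(1 6 3 10 4)(5 12 8)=[0, 6, 2, 10, 1, 12, 3, 7, 5, 9, 4, 11, 8]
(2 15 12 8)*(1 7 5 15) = (1 7 5 15 12 8 2) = [0, 7, 1, 3, 4, 15, 6, 5, 2, 9, 10, 11, 8, 13, 14, 12]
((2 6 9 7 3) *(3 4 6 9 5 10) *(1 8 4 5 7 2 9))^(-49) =(1 8 4 6 7 5 10 3 9 2)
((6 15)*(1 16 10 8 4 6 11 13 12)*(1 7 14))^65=(1 6 7 8 13 16 15 14 4 12 10 11)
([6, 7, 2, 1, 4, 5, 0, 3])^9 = (7)(0 6)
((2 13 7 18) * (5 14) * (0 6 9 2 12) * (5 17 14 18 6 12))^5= (0 12)(5 18)(14 17)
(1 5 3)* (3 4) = (1 5 4 3) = [0, 5, 2, 1, 3, 4]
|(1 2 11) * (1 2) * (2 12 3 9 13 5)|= |(2 11 12 3 9 13 5)|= 7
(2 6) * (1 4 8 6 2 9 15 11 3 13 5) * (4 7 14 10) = (1 7 14 10 4 8 6 9 15 11 3 13 5) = [0, 7, 2, 13, 8, 1, 9, 14, 6, 15, 4, 3, 12, 5, 10, 11]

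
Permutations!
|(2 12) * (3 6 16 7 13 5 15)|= 14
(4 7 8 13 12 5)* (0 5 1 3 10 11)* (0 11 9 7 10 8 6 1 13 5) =[0, 3, 2, 8, 10, 4, 1, 6, 5, 7, 9, 11, 13, 12] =(1 3 8 5 4 10 9 7 6)(12 13)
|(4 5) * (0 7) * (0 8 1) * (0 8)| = |(0 7)(1 8)(4 5)| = 2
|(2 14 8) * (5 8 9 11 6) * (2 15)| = |(2 14 9 11 6 5 8 15)| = 8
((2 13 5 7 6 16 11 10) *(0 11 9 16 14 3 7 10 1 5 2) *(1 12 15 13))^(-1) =(0 10 5 1 2 13 15 12 11)(3 14 6 7)(9 16)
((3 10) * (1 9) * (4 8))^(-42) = ((1 9)(3 10)(4 8))^(-42) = (10)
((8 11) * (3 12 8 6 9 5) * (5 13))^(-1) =((3 12 8 11 6 9 13 5))^(-1) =(3 5 13 9 6 11 8 12)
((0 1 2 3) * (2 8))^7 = ((0 1 8 2 3))^7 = (0 8 3 1 2)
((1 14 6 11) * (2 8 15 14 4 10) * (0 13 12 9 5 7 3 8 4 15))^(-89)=((0 13 12 9 5 7 3 8)(1 15 14 6 11)(2 4 10))^(-89)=(0 8 3 7 5 9 12 13)(1 15 14 6 11)(2 4 10)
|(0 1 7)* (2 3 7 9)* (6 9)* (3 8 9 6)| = 12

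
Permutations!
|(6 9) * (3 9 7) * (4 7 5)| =|(3 9 6 5 4 7)| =6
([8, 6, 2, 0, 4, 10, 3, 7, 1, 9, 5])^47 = (0 1 3 8 6)(5 10)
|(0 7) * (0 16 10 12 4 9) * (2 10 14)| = 9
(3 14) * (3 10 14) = (10 14) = [0, 1, 2, 3, 4, 5, 6, 7, 8, 9, 14, 11, 12, 13, 10]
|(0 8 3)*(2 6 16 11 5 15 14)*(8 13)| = |(0 13 8 3)(2 6 16 11 5 15 14)| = 28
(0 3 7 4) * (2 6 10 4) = (0 3 7 2 6 10 4) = [3, 1, 6, 7, 0, 5, 10, 2, 8, 9, 4]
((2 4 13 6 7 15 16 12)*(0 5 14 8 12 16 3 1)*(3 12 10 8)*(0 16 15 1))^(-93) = (0 3 14 5)(1 13 12)(2 16 6)(4 15 7)(8 10)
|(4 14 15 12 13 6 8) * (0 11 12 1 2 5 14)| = |(0 11 12 13 6 8 4)(1 2 5 14 15)| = 35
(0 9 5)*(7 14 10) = (0 9 5)(7 14 10) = [9, 1, 2, 3, 4, 0, 6, 14, 8, 5, 7, 11, 12, 13, 10]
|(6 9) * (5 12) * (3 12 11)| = 4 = |(3 12 5 11)(6 9)|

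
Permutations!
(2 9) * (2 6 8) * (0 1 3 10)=(0 1 3 10)(2 9 6 8)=[1, 3, 9, 10, 4, 5, 8, 7, 2, 6, 0]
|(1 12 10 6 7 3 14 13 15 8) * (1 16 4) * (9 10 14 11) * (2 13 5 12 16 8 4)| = |(1 16 2 13 15 4)(3 11 9 10 6 7)(5 12 14)| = 6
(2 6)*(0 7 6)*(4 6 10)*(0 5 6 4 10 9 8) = (10)(0 7 9 8)(2 5 6) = [7, 1, 5, 3, 4, 6, 2, 9, 0, 8, 10]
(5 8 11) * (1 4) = (1 4)(5 8 11) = [0, 4, 2, 3, 1, 8, 6, 7, 11, 9, 10, 5]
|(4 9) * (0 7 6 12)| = 4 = |(0 7 6 12)(4 9)|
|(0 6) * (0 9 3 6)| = 3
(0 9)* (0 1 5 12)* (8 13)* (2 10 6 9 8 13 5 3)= (13)(0 8 5 12)(1 3 2 10 6 9)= [8, 3, 10, 2, 4, 12, 9, 7, 5, 1, 6, 11, 0, 13]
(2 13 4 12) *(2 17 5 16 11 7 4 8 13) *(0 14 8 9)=(0 14 8 13 9)(4 12 17 5 16 11 7)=[14, 1, 2, 3, 12, 16, 6, 4, 13, 0, 10, 7, 17, 9, 8, 15, 11, 5]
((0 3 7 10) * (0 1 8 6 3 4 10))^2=(0 10 8 3)(1 6 7 4)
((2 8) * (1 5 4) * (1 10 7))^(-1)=(1 7 10 4 5)(2 8)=((1 5 4 10 7)(2 8))^(-1)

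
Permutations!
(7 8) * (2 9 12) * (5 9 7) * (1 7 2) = [0, 7, 2, 3, 4, 9, 6, 8, 5, 12, 10, 11, 1] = (1 7 8 5 9 12)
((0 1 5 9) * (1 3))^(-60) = ((0 3 1 5 9))^(-60) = (9)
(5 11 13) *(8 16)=(5 11 13)(8 16)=[0, 1, 2, 3, 4, 11, 6, 7, 16, 9, 10, 13, 12, 5, 14, 15, 8]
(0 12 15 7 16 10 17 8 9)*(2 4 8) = (0 12 15 7 16 10 17 2 4 8 9) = [12, 1, 4, 3, 8, 5, 6, 16, 9, 0, 17, 11, 15, 13, 14, 7, 10, 2]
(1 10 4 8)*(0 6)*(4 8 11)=(0 6)(1 10 8)(4 11)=[6, 10, 2, 3, 11, 5, 0, 7, 1, 9, 8, 4]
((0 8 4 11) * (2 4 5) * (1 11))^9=(0 5 4 11 8 2 1)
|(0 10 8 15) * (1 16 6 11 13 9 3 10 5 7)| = |(0 5 7 1 16 6 11 13 9 3 10 8 15)| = 13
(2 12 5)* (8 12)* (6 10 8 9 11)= (2 9 11 6 10 8 12 5)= [0, 1, 9, 3, 4, 2, 10, 7, 12, 11, 8, 6, 5]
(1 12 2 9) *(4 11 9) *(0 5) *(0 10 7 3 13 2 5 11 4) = (0 11 9 1 12 5 10 7 3 13 2) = [11, 12, 0, 13, 4, 10, 6, 3, 8, 1, 7, 9, 5, 2]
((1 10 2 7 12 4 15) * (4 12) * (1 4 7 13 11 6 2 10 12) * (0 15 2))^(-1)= ((0 15 4 2 13 11 6)(1 12))^(-1)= (0 6 11 13 2 4 15)(1 12)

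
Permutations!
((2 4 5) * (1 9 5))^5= ((1 9 5 2 4))^5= (9)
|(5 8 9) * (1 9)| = 4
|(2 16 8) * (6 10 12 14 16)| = 7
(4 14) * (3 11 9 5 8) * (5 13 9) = (3 11 5 8)(4 14)(9 13) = [0, 1, 2, 11, 14, 8, 6, 7, 3, 13, 10, 5, 12, 9, 4]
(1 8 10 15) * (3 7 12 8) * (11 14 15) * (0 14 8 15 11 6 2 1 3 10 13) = [14, 10, 1, 7, 4, 5, 2, 12, 13, 9, 6, 8, 15, 0, 11, 3] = (0 14 11 8 13)(1 10 6 2)(3 7 12 15)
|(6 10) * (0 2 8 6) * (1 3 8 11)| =|(0 2 11 1 3 8 6 10)| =8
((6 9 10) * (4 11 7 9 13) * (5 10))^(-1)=((4 11 7 9 5 10 6 13))^(-1)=(4 13 6 10 5 9 7 11)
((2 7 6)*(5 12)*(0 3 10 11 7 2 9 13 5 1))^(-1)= (0 1 12 5 13 9 6 7 11 10 3)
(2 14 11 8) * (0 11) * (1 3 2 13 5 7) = (0 11 8 13 5 7 1 3 2 14) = [11, 3, 14, 2, 4, 7, 6, 1, 13, 9, 10, 8, 12, 5, 0]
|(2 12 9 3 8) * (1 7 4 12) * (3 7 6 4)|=9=|(1 6 4 12 9 7 3 8 2)|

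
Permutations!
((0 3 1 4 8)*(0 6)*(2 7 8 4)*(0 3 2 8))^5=((0 2 7)(1 8 6 3))^5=(0 7 2)(1 8 6 3)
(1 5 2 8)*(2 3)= (1 5 3 2 8)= [0, 5, 8, 2, 4, 3, 6, 7, 1]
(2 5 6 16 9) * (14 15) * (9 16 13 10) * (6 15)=[0, 1, 5, 3, 4, 15, 13, 7, 8, 2, 9, 11, 12, 10, 6, 14, 16]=(16)(2 5 15 14 6 13 10 9)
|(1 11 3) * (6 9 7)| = 3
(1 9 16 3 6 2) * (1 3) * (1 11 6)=(1 9 16 11 6 2 3)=[0, 9, 3, 1, 4, 5, 2, 7, 8, 16, 10, 6, 12, 13, 14, 15, 11]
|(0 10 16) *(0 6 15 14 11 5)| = |(0 10 16 6 15 14 11 5)| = 8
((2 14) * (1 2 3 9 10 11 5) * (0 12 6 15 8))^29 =(0 8 15 6 12)(1 10 14 5 9 2 11 3)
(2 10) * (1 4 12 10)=(1 4 12 10 2)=[0, 4, 1, 3, 12, 5, 6, 7, 8, 9, 2, 11, 10]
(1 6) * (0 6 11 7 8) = (0 6 1 11 7 8) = [6, 11, 2, 3, 4, 5, 1, 8, 0, 9, 10, 7]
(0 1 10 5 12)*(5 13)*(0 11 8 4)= (0 1 10 13 5 12 11 8 4)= [1, 10, 2, 3, 0, 12, 6, 7, 4, 9, 13, 8, 11, 5]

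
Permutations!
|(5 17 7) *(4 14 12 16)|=12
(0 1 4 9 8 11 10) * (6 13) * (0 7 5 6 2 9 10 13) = (0 1 4 10 7 5 6)(2 9 8 11 13) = [1, 4, 9, 3, 10, 6, 0, 5, 11, 8, 7, 13, 12, 2]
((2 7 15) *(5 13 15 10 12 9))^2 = (2 10 9 13)(5 15 7 12)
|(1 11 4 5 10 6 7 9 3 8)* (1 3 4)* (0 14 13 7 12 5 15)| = |(0 14 13 7 9 4 15)(1 11)(3 8)(5 10 6 12)| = 28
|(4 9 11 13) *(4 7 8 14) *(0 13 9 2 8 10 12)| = |(0 13 7 10 12)(2 8 14 4)(9 11)| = 20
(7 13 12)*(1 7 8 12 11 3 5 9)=[0, 7, 2, 5, 4, 9, 6, 13, 12, 1, 10, 3, 8, 11]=(1 7 13 11 3 5 9)(8 12)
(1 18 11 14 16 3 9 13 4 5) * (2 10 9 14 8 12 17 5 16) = (1 18 11 8 12 17 5)(2 10 9 13 4 16 3 14) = [0, 18, 10, 14, 16, 1, 6, 7, 12, 13, 9, 8, 17, 4, 2, 15, 3, 5, 11]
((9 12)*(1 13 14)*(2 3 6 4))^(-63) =((1 13 14)(2 3 6 4)(9 12))^(-63) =(14)(2 3 6 4)(9 12)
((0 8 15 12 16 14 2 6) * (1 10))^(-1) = (0 6 2 14 16 12 15 8)(1 10)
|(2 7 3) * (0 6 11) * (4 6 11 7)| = 10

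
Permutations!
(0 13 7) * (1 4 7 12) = [13, 4, 2, 3, 7, 5, 6, 0, 8, 9, 10, 11, 1, 12] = (0 13 12 1 4 7)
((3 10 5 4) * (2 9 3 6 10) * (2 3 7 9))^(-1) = ((4 6 10 5)(7 9))^(-1) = (4 5 10 6)(7 9)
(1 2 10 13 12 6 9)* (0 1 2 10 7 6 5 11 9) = (0 1 10 13 12 5 11 9 2 7 6) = [1, 10, 7, 3, 4, 11, 0, 6, 8, 2, 13, 9, 5, 12]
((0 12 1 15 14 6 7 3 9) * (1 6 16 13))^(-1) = (0 9 3 7 6 12)(1 13 16 14 15)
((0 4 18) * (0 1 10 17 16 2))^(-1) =((0 4 18 1 10 17 16 2))^(-1) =(0 2 16 17 10 1 18 4)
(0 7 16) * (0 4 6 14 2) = (0 7 16 4 6 14 2) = [7, 1, 0, 3, 6, 5, 14, 16, 8, 9, 10, 11, 12, 13, 2, 15, 4]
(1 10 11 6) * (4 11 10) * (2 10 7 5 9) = (1 4 11 6)(2 10 7 5 9) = [0, 4, 10, 3, 11, 9, 1, 5, 8, 2, 7, 6]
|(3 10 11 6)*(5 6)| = 5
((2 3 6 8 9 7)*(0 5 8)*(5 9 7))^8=(9)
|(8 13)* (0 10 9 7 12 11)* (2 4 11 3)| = |(0 10 9 7 12 3 2 4 11)(8 13)| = 18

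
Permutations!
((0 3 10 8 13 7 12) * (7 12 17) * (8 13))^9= ((0 3 10 13 12)(7 17))^9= (0 12 13 10 3)(7 17)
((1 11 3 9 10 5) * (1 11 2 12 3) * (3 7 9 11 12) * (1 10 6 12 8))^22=((1 2 3 11 10 5 8)(6 12 7 9))^22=(1 2 3 11 10 5 8)(6 7)(9 12)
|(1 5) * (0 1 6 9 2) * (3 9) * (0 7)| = 8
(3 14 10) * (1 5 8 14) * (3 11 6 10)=(1 5 8 14 3)(6 10 11)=[0, 5, 2, 1, 4, 8, 10, 7, 14, 9, 11, 6, 12, 13, 3]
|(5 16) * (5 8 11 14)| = |(5 16 8 11 14)| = 5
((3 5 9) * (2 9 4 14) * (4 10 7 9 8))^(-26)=((2 8 4 14)(3 5 10 7 9))^(-26)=(2 4)(3 9 7 10 5)(8 14)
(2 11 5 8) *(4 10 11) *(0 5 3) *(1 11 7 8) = (0 5 1 11 3)(2 4 10 7 8) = [5, 11, 4, 0, 10, 1, 6, 8, 2, 9, 7, 3]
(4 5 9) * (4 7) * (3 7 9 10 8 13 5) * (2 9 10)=(2 9 10 8 13 5)(3 7 4)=[0, 1, 9, 7, 3, 2, 6, 4, 13, 10, 8, 11, 12, 5]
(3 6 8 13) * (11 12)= [0, 1, 2, 6, 4, 5, 8, 7, 13, 9, 10, 12, 11, 3]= (3 6 8 13)(11 12)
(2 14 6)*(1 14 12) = [0, 14, 12, 3, 4, 5, 2, 7, 8, 9, 10, 11, 1, 13, 6] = (1 14 6 2 12)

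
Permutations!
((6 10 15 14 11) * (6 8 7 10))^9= (7 14)(8 15)(10 11)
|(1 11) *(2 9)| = |(1 11)(2 9)| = 2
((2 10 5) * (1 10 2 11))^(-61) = (1 11 5 10)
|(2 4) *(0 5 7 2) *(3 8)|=|(0 5 7 2 4)(3 8)|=10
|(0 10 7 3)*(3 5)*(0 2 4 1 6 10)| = |(1 6 10 7 5 3 2 4)| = 8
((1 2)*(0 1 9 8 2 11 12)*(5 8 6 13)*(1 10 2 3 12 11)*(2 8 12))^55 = ((0 10 8 3 2 9 6 13 5 12))^55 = (0 9)(2 12)(3 5)(6 10)(8 13)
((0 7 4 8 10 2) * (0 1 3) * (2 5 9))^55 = (0 5)(1 8)(2 4)(3 10)(7 9)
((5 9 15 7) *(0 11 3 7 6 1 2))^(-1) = (0 2 1 6 15 9 5 7 3 11)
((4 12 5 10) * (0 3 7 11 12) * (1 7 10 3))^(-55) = (0 4 10 3 5 12 11 7 1)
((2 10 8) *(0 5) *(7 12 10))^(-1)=(0 5)(2 8 10 12 7)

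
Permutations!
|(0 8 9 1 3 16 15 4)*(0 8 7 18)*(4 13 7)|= |(0 4 8 9 1 3 16 15 13 7 18)|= 11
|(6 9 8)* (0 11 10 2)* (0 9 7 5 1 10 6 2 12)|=24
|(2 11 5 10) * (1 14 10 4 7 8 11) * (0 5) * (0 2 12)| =11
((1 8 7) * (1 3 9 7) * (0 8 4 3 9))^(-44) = (9)(0 8 1 4 3)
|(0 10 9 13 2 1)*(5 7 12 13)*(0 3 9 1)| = 10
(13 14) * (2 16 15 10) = (2 16 15 10)(13 14) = [0, 1, 16, 3, 4, 5, 6, 7, 8, 9, 2, 11, 12, 14, 13, 10, 15]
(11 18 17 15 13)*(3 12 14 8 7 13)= (3 12 14 8 7 13 11 18 17 15)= [0, 1, 2, 12, 4, 5, 6, 13, 7, 9, 10, 18, 14, 11, 8, 3, 16, 15, 17]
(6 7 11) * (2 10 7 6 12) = (2 10 7 11 12) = [0, 1, 10, 3, 4, 5, 6, 11, 8, 9, 7, 12, 2]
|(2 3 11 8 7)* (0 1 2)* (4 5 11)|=|(0 1 2 3 4 5 11 8 7)|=9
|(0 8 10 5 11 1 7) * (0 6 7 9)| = |(0 8 10 5 11 1 9)(6 7)| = 14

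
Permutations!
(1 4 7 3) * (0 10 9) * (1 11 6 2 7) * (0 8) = (0 10 9 8)(1 4)(2 7 3 11 6) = [10, 4, 7, 11, 1, 5, 2, 3, 0, 8, 9, 6]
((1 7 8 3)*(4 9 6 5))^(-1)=(1 3 8 7)(4 5 6 9)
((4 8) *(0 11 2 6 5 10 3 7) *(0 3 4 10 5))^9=(0 11 2 6)(3 7)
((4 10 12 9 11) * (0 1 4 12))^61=((0 1 4 10)(9 11 12))^61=(0 1 4 10)(9 11 12)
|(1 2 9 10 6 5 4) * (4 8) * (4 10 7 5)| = |(1 2 9 7 5 8 10 6 4)| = 9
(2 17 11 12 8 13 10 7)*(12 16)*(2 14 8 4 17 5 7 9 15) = (2 5 7 14 8 13 10 9 15)(4 17 11 16 12) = [0, 1, 5, 3, 17, 7, 6, 14, 13, 15, 9, 16, 4, 10, 8, 2, 12, 11]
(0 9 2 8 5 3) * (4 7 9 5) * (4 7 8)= (0 5 3)(2 4 8 7 9)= [5, 1, 4, 0, 8, 3, 6, 9, 7, 2]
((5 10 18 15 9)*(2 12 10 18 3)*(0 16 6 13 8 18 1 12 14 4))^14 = ((0 16 6 13 8 18 15 9 5 1 12 10 3 2 14 4))^14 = (0 14 3 12 5 15 8 6)(1 9 18 13 16 4 2 10)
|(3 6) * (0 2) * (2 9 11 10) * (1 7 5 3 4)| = 30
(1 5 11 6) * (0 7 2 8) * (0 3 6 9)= (0 7 2 8 3 6 1 5 11 9)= [7, 5, 8, 6, 4, 11, 1, 2, 3, 0, 10, 9]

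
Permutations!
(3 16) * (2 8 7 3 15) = (2 8 7 3 16 15) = [0, 1, 8, 16, 4, 5, 6, 3, 7, 9, 10, 11, 12, 13, 14, 2, 15]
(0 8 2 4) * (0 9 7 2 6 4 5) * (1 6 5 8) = (0 1 6 4 9 7 2 8 5) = [1, 6, 8, 3, 9, 0, 4, 2, 5, 7]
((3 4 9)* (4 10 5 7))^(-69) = (3 7)(4 10)(5 9)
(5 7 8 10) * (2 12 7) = (2 12 7 8 10 5) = [0, 1, 12, 3, 4, 2, 6, 8, 10, 9, 5, 11, 7]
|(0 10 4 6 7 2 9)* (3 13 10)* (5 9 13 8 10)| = |(0 3 8 10 4 6 7 2 13 5 9)| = 11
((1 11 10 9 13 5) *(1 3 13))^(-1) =(1 9 10 11)(3 5 13) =((1 11 10 9)(3 13 5))^(-1)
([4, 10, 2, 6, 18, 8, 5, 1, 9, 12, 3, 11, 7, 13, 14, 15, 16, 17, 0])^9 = (18)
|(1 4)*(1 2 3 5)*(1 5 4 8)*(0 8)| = |(0 8 1)(2 3 4)| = 3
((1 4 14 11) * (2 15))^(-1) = (1 11 14 4)(2 15)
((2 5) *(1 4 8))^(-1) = ((1 4 8)(2 5))^(-1) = (1 8 4)(2 5)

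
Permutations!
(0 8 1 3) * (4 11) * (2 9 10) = (0 8 1 3)(2 9 10)(4 11) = [8, 3, 9, 0, 11, 5, 6, 7, 1, 10, 2, 4]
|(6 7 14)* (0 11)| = |(0 11)(6 7 14)| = 6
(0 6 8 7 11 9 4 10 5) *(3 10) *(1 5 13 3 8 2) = (0 6 2 1 5)(3 10 13)(4 8 7 11 9) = [6, 5, 1, 10, 8, 0, 2, 11, 7, 4, 13, 9, 12, 3]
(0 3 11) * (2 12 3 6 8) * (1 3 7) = (0 6 8 2 12 7 1 3 11) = [6, 3, 12, 11, 4, 5, 8, 1, 2, 9, 10, 0, 7]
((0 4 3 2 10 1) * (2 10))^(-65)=((0 4 3 10 1))^(-65)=(10)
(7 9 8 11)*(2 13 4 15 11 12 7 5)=(2 13 4 15 11 5)(7 9 8 12)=[0, 1, 13, 3, 15, 2, 6, 9, 12, 8, 10, 5, 7, 4, 14, 11]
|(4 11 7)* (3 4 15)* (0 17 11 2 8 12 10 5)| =|(0 17 11 7 15 3 4 2 8 12 10 5)| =12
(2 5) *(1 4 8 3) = (1 4 8 3)(2 5) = [0, 4, 5, 1, 8, 2, 6, 7, 3]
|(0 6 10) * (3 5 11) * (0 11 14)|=|(0 6 10 11 3 5 14)|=7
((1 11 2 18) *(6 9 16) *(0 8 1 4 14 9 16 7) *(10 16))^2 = ((0 8 1 11 2 18 4 14 9 7)(6 10 16))^2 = (0 1 2 4 9)(6 16 10)(7 8 11 18 14)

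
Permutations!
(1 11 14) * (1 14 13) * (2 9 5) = [0, 11, 9, 3, 4, 2, 6, 7, 8, 5, 10, 13, 12, 1, 14] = (14)(1 11 13)(2 9 5)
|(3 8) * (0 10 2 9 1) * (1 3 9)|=12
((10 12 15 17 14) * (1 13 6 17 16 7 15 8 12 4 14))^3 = (1 17 6 13)(8 12)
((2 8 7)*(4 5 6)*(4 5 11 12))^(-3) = (12)(5 6)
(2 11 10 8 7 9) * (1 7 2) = (1 7 9)(2 11 10 8) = [0, 7, 11, 3, 4, 5, 6, 9, 2, 1, 8, 10]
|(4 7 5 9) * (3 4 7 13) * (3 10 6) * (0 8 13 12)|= 24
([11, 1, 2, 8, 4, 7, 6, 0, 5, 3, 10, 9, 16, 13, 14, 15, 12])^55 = (0 7 5 8 3 9 11)(12 16)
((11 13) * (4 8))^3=(4 8)(11 13)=((4 8)(11 13))^3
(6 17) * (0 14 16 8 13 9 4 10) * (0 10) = (0 14 16 8 13 9 4)(6 17) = [14, 1, 2, 3, 0, 5, 17, 7, 13, 4, 10, 11, 12, 9, 16, 15, 8, 6]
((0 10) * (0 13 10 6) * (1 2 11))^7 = ((0 6)(1 2 11)(10 13))^7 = (0 6)(1 2 11)(10 13)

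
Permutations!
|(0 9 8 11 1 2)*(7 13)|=|(0 9 8 11 1 2)(7 13)|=6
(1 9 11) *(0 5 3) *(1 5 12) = (0 12 1 9 11 5 3) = [12, 9, 2, 0, 4, 3, 6, 7, 8, 11, 10, 5, 1]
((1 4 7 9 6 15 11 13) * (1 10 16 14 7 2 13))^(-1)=(1 11 15 6 9 7 14 16 10 13 2 4)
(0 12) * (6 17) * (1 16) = (0 12)(1 16)(6 17) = [12, 16, 2, 3, 4, 5, 17, 7, 8, 9, 10, 11, 0, 13, 14, 15, 1, 6]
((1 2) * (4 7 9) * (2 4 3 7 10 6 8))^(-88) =((1 4 10 6 8 2)(3 7 9))^(-88) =(1 10 8)(2 4 6)(3 9 7)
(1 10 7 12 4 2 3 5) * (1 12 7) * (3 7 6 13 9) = (1 10)(2 7 6 13 9 3 5 12 4) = [0, 10, 7, 5, 2, 12, 13, 6, 8, 3, 1, 11, 4, 9]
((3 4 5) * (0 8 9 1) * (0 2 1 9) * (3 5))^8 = (9) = ((9)(0 8)(1 2)(3 4))^8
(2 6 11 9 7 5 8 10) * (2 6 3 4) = (2 3 4)(5 8 10 6 11 9 7) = [0, 1, 3, 4, 2, 8, 11, 5, 10, 7, 6, 9]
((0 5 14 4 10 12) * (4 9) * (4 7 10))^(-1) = ((0 5 14 9 7 10 12))^(-1) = (0 12 10 7 9 14 5)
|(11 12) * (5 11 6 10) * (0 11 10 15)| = |(0 11 12 6 15)(5 10)| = 10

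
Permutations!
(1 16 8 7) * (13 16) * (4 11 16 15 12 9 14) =(1 13 15 12 9 14 4 11 16 8 7) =[0, 13, 2, 3, 11, 5, 6, 1, 7, 14, 10, 16, 9, 15, 4, 12, 8]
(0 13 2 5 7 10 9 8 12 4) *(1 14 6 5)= (0 13 2 1 14 6 5 7 10 9 8 12 4)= [13, 14, 1, 3, 0, 7, 5, 10, 12, 8, 9, 11, 4, 2, 6]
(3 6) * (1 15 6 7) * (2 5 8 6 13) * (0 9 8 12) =(0 9 8 6 3 7 1 15 13 2 5 12) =[9, 15, 5, 7, 4, 12, 3, 1, 6, 8, 10, 11, 0, 2, 14, 13]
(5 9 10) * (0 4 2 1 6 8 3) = [4, 6, 1, 0, 2, 9, 8, 7, 3, 10, 5] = (0 4 2 1 6 8 3)(5 9 10)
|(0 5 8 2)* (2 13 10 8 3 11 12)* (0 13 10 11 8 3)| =12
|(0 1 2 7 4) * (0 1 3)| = 4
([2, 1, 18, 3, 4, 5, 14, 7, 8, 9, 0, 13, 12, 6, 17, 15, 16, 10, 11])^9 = (18)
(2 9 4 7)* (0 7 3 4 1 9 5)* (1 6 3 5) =(0 7 2 1 9 6 3 4 5) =[7, 9, 1, 4, 5, 0, 3, 2, 8, 6]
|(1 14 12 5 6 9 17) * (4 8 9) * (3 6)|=10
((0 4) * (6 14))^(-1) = (0 4)(6 14) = ((0 4)(6 14))^(-1)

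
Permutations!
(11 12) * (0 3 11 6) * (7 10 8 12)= [3, 1, 2, 11, 4, 5, 0, 10, 12, 9, 8, 7, 6]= (0 3 11 7 10 8 12 6)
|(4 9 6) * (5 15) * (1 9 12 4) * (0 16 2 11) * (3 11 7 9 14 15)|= 12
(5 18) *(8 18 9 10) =(5 9 10 8 18) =[0, 1, 2, 3, 4, 9, 6, 7, 18, 10, 8, 11, 12, 13, 14, 15, 16, 17, 5]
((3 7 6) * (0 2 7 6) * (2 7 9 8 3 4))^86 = ((0 7)(2 9 8 3 6 4))^86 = (2 8 6)(3 4 9)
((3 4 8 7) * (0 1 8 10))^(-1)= (0 10 4 3 7 8 1)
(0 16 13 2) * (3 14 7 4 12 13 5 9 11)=(0 16 5 9 11 3 14 7 4 12 13 2)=[16, 1, 0, 14, 12, 9, 6, 4, 8, 11, 10, 3, 13, 2, 7, 15, 5]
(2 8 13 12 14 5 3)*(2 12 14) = (2 8 13 14 5 3 12) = [0, 1, 8, 12, 4, 3, 6, 7, 13, 9, 10, 11, 2, 14, 5]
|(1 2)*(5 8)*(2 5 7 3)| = |(1 5 8 7 3 2)| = 6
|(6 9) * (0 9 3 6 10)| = 6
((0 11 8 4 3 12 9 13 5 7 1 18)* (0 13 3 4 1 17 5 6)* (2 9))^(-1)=(0 6 13 18 1 8 11)(2 12 3 9)(5 17 7)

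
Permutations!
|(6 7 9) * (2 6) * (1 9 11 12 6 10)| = |(1 9 2 10)(6 7 11 12)| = 4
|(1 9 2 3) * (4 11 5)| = 12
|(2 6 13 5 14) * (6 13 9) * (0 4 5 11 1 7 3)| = 10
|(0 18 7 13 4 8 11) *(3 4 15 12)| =10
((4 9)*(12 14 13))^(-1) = ((4 9)(12 14 13))^(-1) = (4 9)(12 13 14)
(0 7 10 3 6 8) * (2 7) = (0 2 7 10 3 6 8) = [2, 1, 7, 6, 4, 5, 8, 10, 0, 9, 3]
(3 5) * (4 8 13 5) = (3 4 8 13 5) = [0, 1, 2, 4, 8, 3, 6, 7, 13, 9, 10, 11, 12, 5]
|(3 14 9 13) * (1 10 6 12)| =|(1 10 6 12)(3 14 9 13)| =4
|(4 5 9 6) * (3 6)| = 5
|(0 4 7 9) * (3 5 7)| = |(0 4 3 5 7 9)| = 6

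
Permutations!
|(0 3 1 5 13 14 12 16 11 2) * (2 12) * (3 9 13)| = 15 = |(0 9 13 14 2)(1 5 3)(11 12 16)|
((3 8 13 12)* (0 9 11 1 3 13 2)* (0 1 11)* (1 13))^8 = (1 8 13)(2 12 3)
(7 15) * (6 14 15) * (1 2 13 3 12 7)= (1 2 13 3 12 7 6 14 15)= [0, 2, 13, 12, 4, 5, 14, 6, 8, 9, 10, 11, 7, 3, 15, 1]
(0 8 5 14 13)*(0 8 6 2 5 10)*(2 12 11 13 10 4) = (0 6 12 11 13 8 4 2 5 14 10) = [6, 1, 5, 3, 2, 14, 12, 7, 4, 9, 0, 13, 11, 8, 10]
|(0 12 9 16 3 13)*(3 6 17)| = |(0 12 9 16 6 17 3 13)| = 8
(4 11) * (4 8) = (4 11 8) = [0, 1, 2, 3, 11, 5, 6, 7, 4, 9, 10, 8]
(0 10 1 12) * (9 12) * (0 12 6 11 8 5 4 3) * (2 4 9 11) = (12)(0 10 1 11 8 5 9 6 2 4 3) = [10, 11, 4, 0, 3, 9, 2, 7, 5, 6, 1, 8, 12]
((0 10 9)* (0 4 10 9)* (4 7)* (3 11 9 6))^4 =(0 9)(3 4)(6 7)(10 11)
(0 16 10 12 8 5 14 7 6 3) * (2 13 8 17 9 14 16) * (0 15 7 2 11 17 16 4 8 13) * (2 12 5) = (0 11 17 9 14 12 16 10 5 4 8 2)(3 15 7 6) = [11, 1, 0, 15, 8, 4, 3, 6, 2, 14, 5, 17, 16, 13, 12, 7, 10, 9]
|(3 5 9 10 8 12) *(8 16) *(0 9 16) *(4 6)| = |(0 9 10)(3 5 16 8 12)(4 6)| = 30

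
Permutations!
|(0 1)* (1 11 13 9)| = |(0 11 13 9 1)| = 5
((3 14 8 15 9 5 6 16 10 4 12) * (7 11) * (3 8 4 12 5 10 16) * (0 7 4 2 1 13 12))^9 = ((16)(0 7 11 4 5 6 3 14 2 1 13 12 8 15 9 10))^9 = (16)(0 1 11 12 5 15 3 10 2 7 13 4 8 6 9 14)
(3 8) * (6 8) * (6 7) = (3 7 6 8) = [0, 1, 2, 7, 4, 5, 8, 6, 3]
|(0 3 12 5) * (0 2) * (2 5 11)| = 5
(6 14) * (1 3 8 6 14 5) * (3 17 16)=(1 17 16 3 8 6 5)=[0, 17, 2, 8, 4, 1, 5, 7, 6, 9, 10, 11, 12, 13, 14, 15, 3, 16]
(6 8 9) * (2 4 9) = [0, 1, 4, 3, 9, 5, 8, 7, 2, 6] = (2 4 9 6 8)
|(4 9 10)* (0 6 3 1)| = 12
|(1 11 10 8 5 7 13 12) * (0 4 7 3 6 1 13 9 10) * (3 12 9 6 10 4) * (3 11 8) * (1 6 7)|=|(0 11)(1 8 5 12 13 9 4)(3 10)|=14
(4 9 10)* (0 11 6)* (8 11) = (0 8 11 6)(4 9 10) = [8, 1, 2, 3, 9, 5, 0, 7, 11, 10, 4, 6]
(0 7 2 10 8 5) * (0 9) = (0 7 2 10 8 5 9) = [7, 1, 10, 3, 4, 9, 6, 2, 5, 0, 8]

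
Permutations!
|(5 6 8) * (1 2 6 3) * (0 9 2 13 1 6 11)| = 4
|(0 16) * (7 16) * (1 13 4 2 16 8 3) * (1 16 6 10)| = |(0 7 8 3 16)(1 13 4 2 6 10)| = 30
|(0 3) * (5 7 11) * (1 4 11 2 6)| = 14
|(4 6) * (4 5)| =3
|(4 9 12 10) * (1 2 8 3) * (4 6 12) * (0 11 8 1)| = |(0 11 8 3)(1 2)(4 9)(6 12 10)| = 12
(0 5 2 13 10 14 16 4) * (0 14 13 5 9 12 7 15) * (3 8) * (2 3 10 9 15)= (0 15)(2 5 3 8 10 13 9 12 7)(4 14 16)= [15, 1, 5, 8, 14, 3, 6, 2, 10, 12, 13, 11, 7, 9, 16, 0, 4]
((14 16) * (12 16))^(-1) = (12 14 16)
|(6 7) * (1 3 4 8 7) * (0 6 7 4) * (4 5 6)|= 7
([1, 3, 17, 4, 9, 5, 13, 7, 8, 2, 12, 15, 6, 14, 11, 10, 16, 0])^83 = [17, 0, 9, 1, 3, 5, 12, 7, 8, 4, 15, 14, 10, 6, 13, 11, 16, 2]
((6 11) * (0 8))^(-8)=((0 8)(6 11))^(-8)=(11)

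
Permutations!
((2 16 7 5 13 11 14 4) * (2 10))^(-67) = (2 11 16 14 7 4 5 10 13)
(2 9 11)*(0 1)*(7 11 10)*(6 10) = (0 1)(2 9 6 10 7 11) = [1, 0, 9, 3, 4, 5, 10, 11, 8, 6, 7, 2]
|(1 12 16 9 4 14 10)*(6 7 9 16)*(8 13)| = 8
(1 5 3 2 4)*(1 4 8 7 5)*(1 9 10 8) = (1 9 10 8 7 5 3 2) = [0, 9, 1, 2, 4, 3, 6, 5, 7, 10, 8]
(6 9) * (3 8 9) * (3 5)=(3 8 9 6 5)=[0, 1, 2, 8, 4, 3, 5, 7, 9, 6]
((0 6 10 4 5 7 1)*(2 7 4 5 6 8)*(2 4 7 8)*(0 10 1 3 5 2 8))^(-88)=(0 6 2 4 10 8 1)(3 7 5)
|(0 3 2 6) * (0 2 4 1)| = 4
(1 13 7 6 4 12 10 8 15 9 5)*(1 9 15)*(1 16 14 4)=[0, 13, 2, 3, 12, 9, 1, 6, 16, 5, 8, 11, 10, 7, 4, 15, 14]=(1 13 7 6)(4 12 10 8 16 14)(5 9)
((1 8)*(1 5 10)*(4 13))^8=((1 8 5 10)(4 13))^8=(13)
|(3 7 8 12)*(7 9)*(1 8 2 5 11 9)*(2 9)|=|(1 8 12 3)(2 5 11)(7 9)|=12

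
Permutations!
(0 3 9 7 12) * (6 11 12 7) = (0 3 9 6 11 12) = [3, 1, 2, 9, 4, 5, 11, 7, 8, 6, 10, 12, 0]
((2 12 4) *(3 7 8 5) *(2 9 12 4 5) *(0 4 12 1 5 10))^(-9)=(0 9 5 7 2 10 4 1 3 8 12)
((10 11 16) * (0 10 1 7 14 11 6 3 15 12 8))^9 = ((0 10 6 3 15 12 8)(1 7 14 11 16))^9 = (0 6 15 8 10 3 12)(1 16 11 14 7)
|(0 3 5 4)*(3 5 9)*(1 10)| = 6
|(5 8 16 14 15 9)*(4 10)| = |(4 10)(5 8 16 14 15 9)| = 6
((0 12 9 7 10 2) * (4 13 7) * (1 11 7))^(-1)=(0 2 10 7 11 1 13 4 9 12)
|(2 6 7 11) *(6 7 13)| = |(2 7 11)(6 13)| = 6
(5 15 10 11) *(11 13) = (5 15 10 13 11) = [0, 1, 2, 3, 4, 15, 6, 7, 8, 9, 13, 5, 12, 11, 14, 10]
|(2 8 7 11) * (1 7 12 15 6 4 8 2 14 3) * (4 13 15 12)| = |(1 7 11 14 3)(4 8)(6 13 15)| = 30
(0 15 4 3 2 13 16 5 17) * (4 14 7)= (0 15 14 7 4 3 2 13 16 5 17)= [15, 1, 13, 2, 3, 17, 6, 4, 8, 9, 10, 11, 12, 16, 7, 14, 5, 0]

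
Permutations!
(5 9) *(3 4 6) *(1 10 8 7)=[0, 10, 2, 4, 6, 9, 3, 1, 7, 5, 8]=(1 10 8 7)(3 4 6)(5 9)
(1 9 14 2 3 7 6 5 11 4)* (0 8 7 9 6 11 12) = (0 8 7 11 4 1 6 5 12)(2 3 9 14) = [8, 6, 3, 9, 1, 12, 5, 11, 7, 14, 10, 4, 0, 13, 2]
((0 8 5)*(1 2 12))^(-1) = (0 5 8)(1 12 2)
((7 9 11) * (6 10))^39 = (11)(6 10)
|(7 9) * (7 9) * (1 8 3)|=3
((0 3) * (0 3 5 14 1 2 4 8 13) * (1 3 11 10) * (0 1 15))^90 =((0 5 14 3 11 10 15)(1 2 4 8 13))^90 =(0 15 10 11 3 14 5)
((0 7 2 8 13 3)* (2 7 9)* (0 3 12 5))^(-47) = (0 2 13 5 9 8 12)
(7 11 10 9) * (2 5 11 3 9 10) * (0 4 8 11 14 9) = (0 4 8 11 2 5 14 9 7 3) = [4, 1, 5, 0, 8, 14, 6, 3, 11, 7, 10, 2, 12, 13, 9]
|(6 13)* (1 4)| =|(1 4)(6 13)| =2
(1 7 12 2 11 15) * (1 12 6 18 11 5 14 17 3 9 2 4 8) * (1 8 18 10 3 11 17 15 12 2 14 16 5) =[0, 7, 1, 9, 18, 16, 10, 6, 8, 14, 3, 12, 4, 13, 15, 2, 5, 11, 17] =(1 7 6 10 3 9 14 15 2)(4 18 17 11 12)(5 16)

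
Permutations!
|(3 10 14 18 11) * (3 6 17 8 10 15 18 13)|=10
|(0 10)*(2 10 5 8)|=5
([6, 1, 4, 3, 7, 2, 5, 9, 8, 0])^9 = [5, 1, 7, 3, 9, 4, 2, 0, 8, 6]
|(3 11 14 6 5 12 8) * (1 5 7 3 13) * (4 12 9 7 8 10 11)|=13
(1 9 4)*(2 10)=(1 9 4)(2 10)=[0, 9, 10, 3, 1, 5, 6, 7, 8, 4, 2]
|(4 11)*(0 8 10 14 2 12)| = 6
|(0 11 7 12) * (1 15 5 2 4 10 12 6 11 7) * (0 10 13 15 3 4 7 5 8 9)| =|(0 5 2 7 6 11 1 3 4 13 15 8 9)(10 12)| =26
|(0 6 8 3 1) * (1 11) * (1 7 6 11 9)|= 8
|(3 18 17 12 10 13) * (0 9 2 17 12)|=20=|(0 9 2 17)(3 18 12 10 13)|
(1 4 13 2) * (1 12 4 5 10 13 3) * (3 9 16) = (1 5 10 13 2 12 4 9 16 3) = [0, 5, 12, 1, 9, 10, 6, 7, 8, 16, 13, 11, 4, 2, 14, 15, 3]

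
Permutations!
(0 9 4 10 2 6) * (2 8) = [9, 1, 6, 3, 10, 5, 0, 7, 2, 4, 8] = (0 9 4 10 8 2 6)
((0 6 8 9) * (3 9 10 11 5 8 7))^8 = (11)(0 3 6 9 7)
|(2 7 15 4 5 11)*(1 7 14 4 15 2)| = |(15)(1 7 2 14 4 5 11)| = 7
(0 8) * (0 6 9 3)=(0 8 6 9 3)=[8, 1, 2, 0, 4, 5, 9, 7, 6, 3]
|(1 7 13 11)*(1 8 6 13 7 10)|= 4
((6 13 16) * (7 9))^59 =(6 16 13)(7 9)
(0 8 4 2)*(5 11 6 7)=(0 8 4 2)(5 11 6 7)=[8, 1, 0, 3, 2, 11, 7, 5, 4, 9, 10, 6]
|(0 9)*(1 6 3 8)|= 4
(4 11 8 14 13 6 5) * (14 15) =(4 11 8 15 14 13 6 5) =[0, 1, 2, 3, 11, 4, 5, 7, 15, 9, 10, 8, 12, 6, 13, 14]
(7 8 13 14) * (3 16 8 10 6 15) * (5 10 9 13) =[0, 1, 2, 16, 4, 10, 15, 9, 5, 13, 6, 11, 12, 14, 7, 3, 8] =(3 16 8 5 10 6 15)(7 9 13 14)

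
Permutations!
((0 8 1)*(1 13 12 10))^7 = (0 8 13 12 10 1)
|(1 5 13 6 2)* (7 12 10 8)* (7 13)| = |(1 5 7 12 10 8 13 6 2)| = 9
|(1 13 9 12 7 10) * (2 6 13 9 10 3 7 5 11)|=|(1 9 12 5 11 2 6 13 10)(3 7)|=18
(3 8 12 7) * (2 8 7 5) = (2 8 12 5)(3 7) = [0, 1, 8, 7, 4, 2, 6, 3, 12, 9, 10, 11, 5]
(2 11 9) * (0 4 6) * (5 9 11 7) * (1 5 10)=(11)(0 4 6)(1 5 9 2 7 10)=[4, 5, 7, 3, 6, 9, 0, 10, 8, 2, 1, 11]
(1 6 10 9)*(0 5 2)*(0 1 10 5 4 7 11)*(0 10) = (0 4 7 11 10 9)(1 6 5 2) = [4, 6, 1, 3, 7, 2, 5, 11, 8, 0, 9, 10]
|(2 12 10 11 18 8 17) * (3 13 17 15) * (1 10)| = 11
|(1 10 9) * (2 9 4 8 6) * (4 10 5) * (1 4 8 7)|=|(10)(1 5 8 6 2 9 4 7)|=8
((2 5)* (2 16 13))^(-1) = (2 13 16 5)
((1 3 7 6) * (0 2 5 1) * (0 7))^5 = (6 7)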